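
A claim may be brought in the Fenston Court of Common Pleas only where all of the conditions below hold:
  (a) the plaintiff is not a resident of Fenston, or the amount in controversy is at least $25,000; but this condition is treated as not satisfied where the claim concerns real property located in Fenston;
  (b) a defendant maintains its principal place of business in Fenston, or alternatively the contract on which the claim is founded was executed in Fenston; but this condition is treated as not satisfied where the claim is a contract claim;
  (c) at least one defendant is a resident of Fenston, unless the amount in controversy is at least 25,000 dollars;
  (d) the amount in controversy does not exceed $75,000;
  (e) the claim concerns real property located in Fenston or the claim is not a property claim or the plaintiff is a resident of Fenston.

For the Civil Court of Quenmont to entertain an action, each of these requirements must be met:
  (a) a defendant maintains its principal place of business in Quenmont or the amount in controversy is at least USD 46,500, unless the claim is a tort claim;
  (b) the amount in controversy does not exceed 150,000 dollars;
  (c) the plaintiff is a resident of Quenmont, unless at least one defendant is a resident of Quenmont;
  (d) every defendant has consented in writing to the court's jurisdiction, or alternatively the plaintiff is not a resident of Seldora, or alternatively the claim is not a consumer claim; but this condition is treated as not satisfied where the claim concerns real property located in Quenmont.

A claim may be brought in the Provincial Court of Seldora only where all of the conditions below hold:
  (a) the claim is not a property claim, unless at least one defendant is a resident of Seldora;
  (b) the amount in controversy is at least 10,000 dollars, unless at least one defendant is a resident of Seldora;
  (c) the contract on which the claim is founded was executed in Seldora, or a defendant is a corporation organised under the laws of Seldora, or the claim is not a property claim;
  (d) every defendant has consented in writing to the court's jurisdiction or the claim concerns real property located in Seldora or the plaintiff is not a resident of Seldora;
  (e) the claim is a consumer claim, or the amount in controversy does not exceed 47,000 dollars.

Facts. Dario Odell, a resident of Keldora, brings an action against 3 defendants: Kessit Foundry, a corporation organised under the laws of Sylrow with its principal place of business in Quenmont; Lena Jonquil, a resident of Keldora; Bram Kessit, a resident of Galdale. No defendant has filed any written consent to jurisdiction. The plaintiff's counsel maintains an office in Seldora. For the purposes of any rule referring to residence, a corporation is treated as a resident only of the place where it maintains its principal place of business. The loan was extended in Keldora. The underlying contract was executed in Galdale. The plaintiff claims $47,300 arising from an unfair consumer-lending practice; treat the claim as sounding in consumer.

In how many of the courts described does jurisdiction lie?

2

The Fenston Court of Common Pleas:
  (a) The plaintiff resides in Keldora, which is not Fenston, so one alternative holds. The exception is not triggered, since the claim does not concern real property. Satisfied.
  (b) The corporate defendant(s) have their principal place of business in Quenmont, not Fenston; the contract was executed in Galdale, not Fenston — every alternative fails. Not met.
  (c) No defendant resides in Fenston (they reside in Quenmont, Keldora, Galdale). But the amount in controversy is $47,300, which meets the USD 25,000 floor, and the 'unless' clause therefore excuses the requirement. Met.
  (d) The amount in controversy is USD 47,300, within the USD 75,000 ceiling. Satisfied.
  (e) The claim is a consumer claim, not a property claim, so this disjunct is met. Met.
  → No jurisdiction.
The Civil Court of Quenmont:
  (a) Kessit Foundry has its principal place of business in Quenmont — that alternative is enough. Met.
  (b) The amount in controversy is $47,300, within the USD 150,000 ceiling. Satisfied.
  (c) The plaintiff resides in Keldora, not Quenmont. The proviso rescues it, though: Kessit Foundry resides in Quenmont. Satisfied.
  (d) The plaintiff resides in Keldora, which is not Seldora — that alternative is enough. The carve-out does not apply: the claim does not concern real property. Satisfied.
  → All conditions met; jurisdiction exists.
The Provincial Court of Seldora:
  (a) The claim is a consumer claim, not a property claim. Met.
  (b) The amount in controversy is $47,300, which meets the 10,000 dollars floor. Satisfied.
  (c) The claim is a consumer claim, not a property claim, so this disjunct is met. Met.
  (d) The plaintiff resides in Keldora, which is not Seldora, so this disjunct is met. Condition met.
  (e) The claim is a consumer claim, so this disjunct is met. Condition met.
  → Every requirement is satisfied — jurisdiction.
Courts with jurisdiction: the Civil Court of Quenmont, the Provincial Court of Seldora — 2 in total.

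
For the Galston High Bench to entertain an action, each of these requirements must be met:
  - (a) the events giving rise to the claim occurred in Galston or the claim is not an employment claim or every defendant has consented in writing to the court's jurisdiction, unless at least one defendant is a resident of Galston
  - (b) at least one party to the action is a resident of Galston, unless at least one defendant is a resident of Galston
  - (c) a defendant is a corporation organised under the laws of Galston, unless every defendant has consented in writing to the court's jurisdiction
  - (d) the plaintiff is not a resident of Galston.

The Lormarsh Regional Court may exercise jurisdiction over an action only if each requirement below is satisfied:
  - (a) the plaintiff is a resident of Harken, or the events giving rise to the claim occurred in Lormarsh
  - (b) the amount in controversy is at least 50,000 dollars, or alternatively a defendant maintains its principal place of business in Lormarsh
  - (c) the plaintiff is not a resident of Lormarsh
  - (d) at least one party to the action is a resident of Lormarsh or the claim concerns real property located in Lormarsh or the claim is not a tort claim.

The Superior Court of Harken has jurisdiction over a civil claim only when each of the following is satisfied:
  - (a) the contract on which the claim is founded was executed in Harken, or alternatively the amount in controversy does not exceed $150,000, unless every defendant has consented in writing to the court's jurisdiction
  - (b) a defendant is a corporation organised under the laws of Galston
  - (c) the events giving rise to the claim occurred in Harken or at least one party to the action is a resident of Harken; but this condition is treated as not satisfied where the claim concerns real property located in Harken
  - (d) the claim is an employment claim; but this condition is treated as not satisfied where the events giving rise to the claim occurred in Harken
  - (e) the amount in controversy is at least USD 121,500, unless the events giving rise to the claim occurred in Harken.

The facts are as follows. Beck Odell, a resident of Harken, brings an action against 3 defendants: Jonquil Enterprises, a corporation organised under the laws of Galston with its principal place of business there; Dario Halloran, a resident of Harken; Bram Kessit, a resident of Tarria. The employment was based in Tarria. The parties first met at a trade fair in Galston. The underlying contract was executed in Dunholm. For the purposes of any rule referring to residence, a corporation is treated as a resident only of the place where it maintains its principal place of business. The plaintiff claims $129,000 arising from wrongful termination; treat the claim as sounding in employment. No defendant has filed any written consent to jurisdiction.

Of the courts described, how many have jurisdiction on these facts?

3

The Galston High Bench:
  (a) The operative events occurred in Tarria, not Galston; the claim is an employment claim; no such written consent has been filed — every alternative fails. The proviso rescues it, though: Jonquil Enterprises resides in Galston. Met.
  (b) Jonquil Enterprises resides in Galston. Met.
  (c) Jonquil Enterprises is organised under the laws of Galston. Satisfied.
  (d) The plaintiff resides in Harken, which is not Galston. Satisfied.
  → Every requirement is satisfied — jurisdiction.
The Lormarsh Regional Court:
  (a) The plaintiff resides in Harken — that alternative is enough. Satisfied.
  (b) The amount in controversy is USD 129,000, which meets the USD 50,000 floor, so this disjunct is met. Satisfied.
  (c) The plaintiff resides in Harken, which is not Lormarsh. Satisfied.
  (d) The claim is an employment claim, not a tort claim, so this disjunct is met. Satisfied.
  → The court has jurisdiction.
The Superior Court of Harken:
  (a) The amount in controversy is $129,000, within the 150,000 dollars ceiling — that alternative is enough. Met.
  (b) Jonquil Enterprises is organised under the laws of Galston. Condition met.
  (c) Beck Odell resides in Harken — that alternative is enough. The carve-out does not apply: the claim does not concern real property. Condition met.
  (d) The claim is an employment claim. And the carve-out is inapplicable — the operative events occurred in Tarria, not Harken. Met.
  (e) The amount in controversy is 129,000 dollars, which meets the $121,500 floor. Met.
  → Every requirement is satisfied — jurisdiction.
Courts with jurisdiction: the Galston High Bench, the Lormarsh Regional Court, the Superior Court of Harken — 3 in total.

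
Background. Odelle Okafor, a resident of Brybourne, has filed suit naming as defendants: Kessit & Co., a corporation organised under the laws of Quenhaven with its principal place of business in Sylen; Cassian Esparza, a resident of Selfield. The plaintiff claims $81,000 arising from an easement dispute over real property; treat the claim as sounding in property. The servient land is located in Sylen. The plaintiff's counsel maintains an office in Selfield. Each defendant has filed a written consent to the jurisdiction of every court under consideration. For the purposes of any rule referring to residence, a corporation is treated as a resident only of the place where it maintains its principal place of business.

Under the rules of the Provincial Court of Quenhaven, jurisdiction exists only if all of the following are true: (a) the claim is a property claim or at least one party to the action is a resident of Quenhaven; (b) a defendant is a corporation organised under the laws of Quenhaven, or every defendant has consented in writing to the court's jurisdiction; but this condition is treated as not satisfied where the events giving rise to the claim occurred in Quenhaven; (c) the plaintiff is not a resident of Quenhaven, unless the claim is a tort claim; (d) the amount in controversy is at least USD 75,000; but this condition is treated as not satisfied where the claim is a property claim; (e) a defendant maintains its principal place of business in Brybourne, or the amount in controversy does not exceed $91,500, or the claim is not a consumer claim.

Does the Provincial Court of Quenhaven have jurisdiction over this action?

The Provincial Court of Quenhaven:
  (a) The claim is a property claim, which satisfies one of the alternatives. Satisfied.
  (b) Kessit & Co. is organised under the laws of Quenhaven, which satisfies one of the alternatives. The exception is not triggered, since the operative events occurred in Sylen, not Quenhaven. Condition met.
  (c) The plaintiff resides in Brybourne, which is not Quenhaven. Condition met.
  (d) The amount in controversy is $81,000, which meets the $75,000 floor. But the carve-out bites: the claim is a property claim. Not satisfied.
  (e) The amount in controversy is 81,000 dollars, within the $91,500 ceiling — that alternative is enough. Condition met.
  → Not every requirement is met — no jurisdiction.

No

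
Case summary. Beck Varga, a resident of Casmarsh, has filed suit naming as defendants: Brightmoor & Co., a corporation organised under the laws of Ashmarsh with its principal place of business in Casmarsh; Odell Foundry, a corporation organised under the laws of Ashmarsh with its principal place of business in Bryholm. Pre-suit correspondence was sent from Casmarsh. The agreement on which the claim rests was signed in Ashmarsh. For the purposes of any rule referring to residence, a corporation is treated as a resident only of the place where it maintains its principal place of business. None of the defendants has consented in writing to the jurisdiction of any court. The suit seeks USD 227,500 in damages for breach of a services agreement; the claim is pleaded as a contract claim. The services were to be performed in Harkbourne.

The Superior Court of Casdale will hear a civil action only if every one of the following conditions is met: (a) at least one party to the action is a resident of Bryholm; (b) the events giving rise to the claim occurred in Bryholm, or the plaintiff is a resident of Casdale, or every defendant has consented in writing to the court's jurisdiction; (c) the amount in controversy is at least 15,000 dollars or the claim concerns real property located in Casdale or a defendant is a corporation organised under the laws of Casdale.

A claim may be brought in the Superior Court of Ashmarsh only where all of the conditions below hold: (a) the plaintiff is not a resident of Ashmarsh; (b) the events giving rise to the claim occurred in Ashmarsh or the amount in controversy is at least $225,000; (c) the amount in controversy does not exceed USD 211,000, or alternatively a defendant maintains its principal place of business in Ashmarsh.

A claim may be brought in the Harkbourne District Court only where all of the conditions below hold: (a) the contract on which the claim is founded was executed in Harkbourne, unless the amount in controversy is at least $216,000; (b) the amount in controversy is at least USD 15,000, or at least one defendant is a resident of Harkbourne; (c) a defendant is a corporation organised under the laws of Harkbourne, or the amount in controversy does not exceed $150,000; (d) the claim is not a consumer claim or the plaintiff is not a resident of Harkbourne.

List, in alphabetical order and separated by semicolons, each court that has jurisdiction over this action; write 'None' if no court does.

None

The Superior Court of Casdale:
  (a) Odell Foundry resides in Bryholm. Met.
  (b) The operative events occurred in Harkbourne, not Bryholm; the plaintiff resides in Casmarsh, not Casdale; no such written consent has been filed — none of the alternatives is met. Not satisfied.
  (c) The amount in controversy is USD 227,500, which meets the 15,000 dollars floor, which satisfies one of the alternatives. Met.
  → Not every requirement is met — no jurisdiction.
The Superior Court of Ashmarsh:
  (a) The plaintiff resides in Casmarsh, which is not Ashmarsh. Satisfied.
  (b) The amount in controversy is 227,500 dollars, which meets the USD 225,000 floor — that alternative is enough. Condition met.
  (c) The amount in controversy is USD 227,500, above the 211,000 dollars ceiling; the corporate defendant(s) have their principal place of business in Bryholm, Casmarsh, not Ashmarsh — every alternative fails. Fails.
  → No jurisdiction.
The Harkbourne District Court:
  (a) The contract was executed in Ashmarsh, not Harkbourne. The proviso rescues it, though: the amount in controversy is 227,500 dollars, which meets the 216,000 dollars floor. Met.
  (b) The amount in controversy is 227,500 dollars, which meets the USD 15,000 floor, so one alternative holds. Satisfied.
  (c) The corporate defendant(s) are organised in Ashmarsh, not Harkbourne; the amount in controversy is $227,500, above the USD 150,000 ceiling — every alternative fails. Condition not met.
  (d) The claim is a contract claim, not a consumer claim, which satisfies one of the alternatives. Satisfied.
  → No jurisdiction.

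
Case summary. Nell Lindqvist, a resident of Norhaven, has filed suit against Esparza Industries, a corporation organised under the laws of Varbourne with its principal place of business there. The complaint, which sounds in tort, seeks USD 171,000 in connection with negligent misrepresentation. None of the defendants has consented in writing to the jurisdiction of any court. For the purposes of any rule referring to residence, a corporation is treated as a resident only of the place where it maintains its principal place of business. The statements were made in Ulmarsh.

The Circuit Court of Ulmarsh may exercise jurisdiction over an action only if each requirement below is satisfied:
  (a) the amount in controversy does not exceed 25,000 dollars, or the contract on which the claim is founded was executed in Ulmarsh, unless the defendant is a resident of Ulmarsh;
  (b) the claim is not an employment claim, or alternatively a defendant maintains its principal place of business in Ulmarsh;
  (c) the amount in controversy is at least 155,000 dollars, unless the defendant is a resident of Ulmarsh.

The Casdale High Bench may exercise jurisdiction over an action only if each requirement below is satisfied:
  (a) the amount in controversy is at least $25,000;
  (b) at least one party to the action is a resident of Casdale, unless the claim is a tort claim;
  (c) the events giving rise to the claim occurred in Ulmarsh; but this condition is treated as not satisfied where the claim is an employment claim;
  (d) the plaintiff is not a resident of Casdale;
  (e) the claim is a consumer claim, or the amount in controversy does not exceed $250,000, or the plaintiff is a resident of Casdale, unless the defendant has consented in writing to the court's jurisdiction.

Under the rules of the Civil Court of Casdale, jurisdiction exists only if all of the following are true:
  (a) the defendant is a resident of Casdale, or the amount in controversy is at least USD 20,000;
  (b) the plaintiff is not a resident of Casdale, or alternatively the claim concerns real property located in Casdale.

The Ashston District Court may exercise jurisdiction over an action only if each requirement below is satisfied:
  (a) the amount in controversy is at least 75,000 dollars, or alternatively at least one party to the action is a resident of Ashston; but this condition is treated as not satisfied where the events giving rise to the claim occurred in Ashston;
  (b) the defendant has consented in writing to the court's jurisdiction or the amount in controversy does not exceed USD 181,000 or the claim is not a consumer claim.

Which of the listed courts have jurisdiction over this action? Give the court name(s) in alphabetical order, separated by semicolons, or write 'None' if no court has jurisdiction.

the Ashston District Court; the Casdale High Bench; the Civil Court of Casdale

The Circuit Court of Ulmarsh:
  (a) The amount in controversy is USD 171,000, above the $25,000 ceiling; no contract (and hence no place of execution) is alleged — every alternative fails. And the defendant resides in Varbourne, not Ulmarsh, so the proviso does not save it. Not met.
  (b) The claim is a tort claim, not an employment claim, which satisfies one of the alternatives. Condition met.
  (c) The amount in controversy is $171,000, which meets the $155,000 floor. Met.
  → Not every requirement is met — no jurisdiction.
The Casdale High Bench:
  (a) The amount in controversy is USD 171,000, which meets the USD 25,000 floor. Condition met.
  (b) No party resides in Casdale. The proviso rescues it, though: the claim is a tort claim. Satisfied.
  (c) The operative events occurred in Ulmarsh. The carve-out does not apply: the claim is a tort claim, not an employment claim. Met.
  (d) The plaintiff resides in Norhaven, which is not Casdale. Satisfied.
  (e) The amount in controversy is 171,000 dollars, within the USD 250,000 ceiling, so one alternative holds. Satisfied.
  → Every requirement is satisfied — jurisdiction.
The Civil Court of Casdale:
  (a) The amount in controversy is $171,000, which meets the 20,000 dollars floor, which satisfies one of the alternatives. Condition met.
  (b) The plaintiff resides in Norhaven, which is not Casdale, which satisfies one of the alternatives. Met.
  → Every requirement is satisfied — jurisdiction.
The Ashston District Court:
  (a) The amount in controversy is 171,000 dollars, which meets the USD 75,000 floor, so one alternative holds. And the carve-out is inapplicable — the operative events occurred in Ulmarsh, not Ashston. Met.
  (b) The amount in controversy is USD 171,000, within the USD 181,000 ceiling, so this disjunct is met. Met.
  → Jurisdiction lies.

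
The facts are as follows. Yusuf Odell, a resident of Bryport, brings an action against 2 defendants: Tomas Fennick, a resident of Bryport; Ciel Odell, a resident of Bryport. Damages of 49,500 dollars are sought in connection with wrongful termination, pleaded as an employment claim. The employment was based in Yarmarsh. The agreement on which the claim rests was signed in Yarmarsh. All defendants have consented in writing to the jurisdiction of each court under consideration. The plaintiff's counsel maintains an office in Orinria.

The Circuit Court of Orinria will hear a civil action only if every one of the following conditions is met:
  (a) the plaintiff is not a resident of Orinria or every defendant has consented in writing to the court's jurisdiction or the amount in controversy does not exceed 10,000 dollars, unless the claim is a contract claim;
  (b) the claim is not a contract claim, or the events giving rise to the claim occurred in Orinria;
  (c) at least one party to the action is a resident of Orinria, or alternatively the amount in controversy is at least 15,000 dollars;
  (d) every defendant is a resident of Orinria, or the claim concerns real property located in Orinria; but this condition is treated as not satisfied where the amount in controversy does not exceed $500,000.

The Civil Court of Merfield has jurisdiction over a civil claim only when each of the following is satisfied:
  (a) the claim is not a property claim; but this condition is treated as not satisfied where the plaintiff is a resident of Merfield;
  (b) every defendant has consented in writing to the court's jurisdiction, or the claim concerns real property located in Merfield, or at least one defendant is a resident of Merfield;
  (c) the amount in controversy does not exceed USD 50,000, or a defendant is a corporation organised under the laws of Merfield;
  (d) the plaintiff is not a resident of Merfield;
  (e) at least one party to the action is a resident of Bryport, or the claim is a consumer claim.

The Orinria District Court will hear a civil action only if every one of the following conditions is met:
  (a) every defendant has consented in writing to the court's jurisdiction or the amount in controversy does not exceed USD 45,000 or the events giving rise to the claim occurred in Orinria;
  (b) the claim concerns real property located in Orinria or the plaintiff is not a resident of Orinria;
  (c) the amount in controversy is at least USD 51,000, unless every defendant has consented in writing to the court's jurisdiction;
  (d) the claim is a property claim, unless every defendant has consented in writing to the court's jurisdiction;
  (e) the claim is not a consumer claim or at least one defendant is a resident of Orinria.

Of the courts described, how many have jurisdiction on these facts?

2

The Circuit Court of Orinria:
  (a) The plaintiff resides in Bryport, which is not Orinria — that alternative is enough. Satisfied.
  (b) The claim is an employment claim, not a contract claim, which satisfies one of the alternatives. Condition met.
  (c) The amount in controversy is USD 49,500, which meets the USD 15,000 floor, which satisfies one of the alternatives. Met.
  (d) The defendants reside as follows — Tomas Fennick in Bryport, Ciel Odell in Bryport — not all in Orinria; the claim does not concern real property — none of the alternatives is met. Condition not met.
  → The court lacks jurisdiction.
The Civil Court of Merfield:
  (a) The claim is an employment claim, not a property claim. The carve-out does not apply: the plaintiff resides in Bryport, not Merfield. Satisfied.
  (b) Every defendant has filed written consent, so one alternative holds. Met.
  (c) The amount in controversy is $49,500, within the $50,000 ceiling, so this disjunct is met. Met.
  (d) The plaintiff resides in Bryport, which is not Merfield. Condition met.
  (e) Yusuf Odell resides in Bryport, so this disjunct is met. Condition met.
  → Jurisdiction lies.
The Orinria District Court:
  (a) Every defendant has filed written consent — that alternative is enough. Met.
  (b) The plaintiff resides in Bryport, which is not Orinria — that alternative is enough. Met.
  (c) The amount in controversy is USD 49,500, below the USD 51,000 floor. But every defendant has filed written consent, and the 'unless' clause therefore excuses the requirement. Satisfied.
  (d) The claim is an employment claim, not a property claim. The proviso rescues it, though: every defendant has filed written consent. Satisfied.
  (e) The claim is an employment claim, not a consumer claim, which satisfies one of the alternatives. Met.
  → All conditions met; jurisdiction exists.
Courts with jurisdiction: the Civil Court of Merfield, the Orinria District Court — 2 in total.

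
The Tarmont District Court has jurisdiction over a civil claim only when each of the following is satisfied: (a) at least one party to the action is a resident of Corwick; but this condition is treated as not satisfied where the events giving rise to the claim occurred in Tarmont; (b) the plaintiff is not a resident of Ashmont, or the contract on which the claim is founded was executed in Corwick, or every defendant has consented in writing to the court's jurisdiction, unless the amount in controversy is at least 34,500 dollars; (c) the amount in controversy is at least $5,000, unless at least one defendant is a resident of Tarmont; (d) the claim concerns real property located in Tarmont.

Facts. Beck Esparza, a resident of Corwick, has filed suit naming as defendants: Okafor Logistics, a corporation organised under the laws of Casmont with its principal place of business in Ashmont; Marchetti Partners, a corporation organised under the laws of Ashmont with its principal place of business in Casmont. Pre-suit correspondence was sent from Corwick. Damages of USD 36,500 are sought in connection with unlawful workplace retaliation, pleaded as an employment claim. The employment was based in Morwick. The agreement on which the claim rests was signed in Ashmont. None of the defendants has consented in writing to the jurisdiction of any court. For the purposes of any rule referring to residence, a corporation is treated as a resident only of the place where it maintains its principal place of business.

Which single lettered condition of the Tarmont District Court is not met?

(d)

The Tarmont District Court:
  (a) Beck Esparza resides in Corwick. The carve-out does not apply: the operative events occurred in Morwick, not Tarmont. Condition met.
  (b) The plaintiff resides in Corwick, which is not Ashmont — that alternative is enough. Condition met.
  (c) The amount in controversy is $36,500, which meets the $5,000 floor. Satisfied.
  (d) The claim does not concern real property. Condition not met.
Only condition (d) fails.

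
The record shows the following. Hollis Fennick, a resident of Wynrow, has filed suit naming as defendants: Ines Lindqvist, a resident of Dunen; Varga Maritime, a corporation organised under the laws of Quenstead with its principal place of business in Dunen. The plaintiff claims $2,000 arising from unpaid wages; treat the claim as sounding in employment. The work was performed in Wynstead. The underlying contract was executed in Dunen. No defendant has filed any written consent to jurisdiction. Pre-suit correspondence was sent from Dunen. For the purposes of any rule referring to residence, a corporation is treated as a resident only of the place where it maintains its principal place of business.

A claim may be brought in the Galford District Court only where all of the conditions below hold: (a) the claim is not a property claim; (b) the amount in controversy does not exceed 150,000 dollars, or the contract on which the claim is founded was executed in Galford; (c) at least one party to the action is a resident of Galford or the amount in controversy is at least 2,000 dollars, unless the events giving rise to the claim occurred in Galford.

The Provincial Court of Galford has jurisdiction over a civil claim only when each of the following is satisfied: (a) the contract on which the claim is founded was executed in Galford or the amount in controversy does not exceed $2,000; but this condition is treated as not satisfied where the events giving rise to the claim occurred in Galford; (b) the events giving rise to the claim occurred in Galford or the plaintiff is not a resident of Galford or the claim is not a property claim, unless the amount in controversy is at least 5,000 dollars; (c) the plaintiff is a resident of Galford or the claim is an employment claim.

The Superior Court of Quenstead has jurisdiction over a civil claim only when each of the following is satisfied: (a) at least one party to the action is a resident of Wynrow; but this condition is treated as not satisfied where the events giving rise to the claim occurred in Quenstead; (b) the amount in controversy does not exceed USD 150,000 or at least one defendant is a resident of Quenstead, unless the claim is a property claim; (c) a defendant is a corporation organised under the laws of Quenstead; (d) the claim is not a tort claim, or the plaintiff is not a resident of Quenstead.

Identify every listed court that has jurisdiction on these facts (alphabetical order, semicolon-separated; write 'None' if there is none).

the Galford District Court; the Provincial Court of Galford; the Superior Court of Quenstead

The Galford District Court:
  (a) The claim is an employment claim, not a property claim. Satisfied.
  (b) The amount in controversy is USD 2,000, within the $150,000 ceiling, so this disjunct is met. Condition met.
  (c) The amount in controversy is 2,000 dollars, which meets the $2,000 floor, so this disjunct is met. Met.
  → Every requirement is satisfied — jurisdiction.
The Provincial Court of Galford:
  (a) The amount in controversy is $2,000, within the $2,000 ceiling, so one alternative holds. And the carve-out is inapplicable — the operative events occurred in Wynstead, not Galford. Met.
  (b) The plaintiff resides in Wynrow, which is not Galford, so one alternative holds. Satisfied.
  (c) The claim is an employment claim, so one alternative holds. Met.
  → Jurisdiction lies.
The Superior Court of Quenstead:
  (a) Hollis Fennick resides in Wynrow. The carve-out does not apply: the operative events occurred in Wynstead, not Quenstead. Condition met.
  (b) The amount in controversy is $2,000, within the $150,000 ceiling, which satisfies one of the alternatives. Condition met.
  (c) Varga Maritime is organised under the laws of Quenstead. Met.
  (d) The claim is an employment claim, not a tort claim, so this disjunct is met. Met.
  → Every requirement is satisfied — jurisdiction.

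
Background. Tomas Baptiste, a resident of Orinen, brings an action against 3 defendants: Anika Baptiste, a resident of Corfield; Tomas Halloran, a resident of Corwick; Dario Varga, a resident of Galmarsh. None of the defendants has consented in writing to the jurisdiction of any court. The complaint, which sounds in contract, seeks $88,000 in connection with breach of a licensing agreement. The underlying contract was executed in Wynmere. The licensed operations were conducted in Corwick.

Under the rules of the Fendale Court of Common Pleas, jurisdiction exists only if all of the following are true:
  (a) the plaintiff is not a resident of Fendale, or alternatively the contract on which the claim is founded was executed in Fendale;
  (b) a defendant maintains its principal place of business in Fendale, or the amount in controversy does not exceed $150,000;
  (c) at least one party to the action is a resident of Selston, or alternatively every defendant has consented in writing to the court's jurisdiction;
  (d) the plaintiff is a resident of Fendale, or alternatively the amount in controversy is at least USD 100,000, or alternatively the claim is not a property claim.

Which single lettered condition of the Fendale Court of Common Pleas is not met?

(c)

The Fendale Court of Common Pleas:
  (a) The plaintiff resides in Orinen, which is not Fendale, so this disjunct is met. Satisfied.
  (b) The amount in controversy is $88,000, within the $150,000 ceiling, so this disjunct is met. Satisfied.
  (c) No party resides in Selston; no such written consent has been filed — none of the alternatives is met. Not met.
  (d) The claim is a contract claim, not a property claim, so one alternative holds. Satisfied.
Only condition (c) fails.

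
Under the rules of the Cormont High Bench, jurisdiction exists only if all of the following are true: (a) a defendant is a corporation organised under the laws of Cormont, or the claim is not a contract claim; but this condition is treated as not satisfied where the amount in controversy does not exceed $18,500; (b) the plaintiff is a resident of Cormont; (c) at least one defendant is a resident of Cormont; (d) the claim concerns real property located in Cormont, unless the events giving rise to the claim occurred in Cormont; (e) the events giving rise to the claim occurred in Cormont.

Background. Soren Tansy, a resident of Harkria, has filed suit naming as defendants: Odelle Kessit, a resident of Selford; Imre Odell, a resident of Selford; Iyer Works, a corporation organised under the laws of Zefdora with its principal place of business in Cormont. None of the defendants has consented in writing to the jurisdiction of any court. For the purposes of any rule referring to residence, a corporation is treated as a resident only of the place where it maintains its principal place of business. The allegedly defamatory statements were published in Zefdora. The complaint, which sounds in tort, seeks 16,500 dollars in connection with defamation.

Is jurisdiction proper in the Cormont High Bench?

The Cormont High Bench:
  (a) The claim is a tort claim, not a contract claim, so one alternative holds. But the carve-out bites: the amount in controversy is USD 16,500, within the $18,500 ceiling. Not met.
  (b) The plaintiff resides in Harkria, not Cormont. Not satisfied.
  (c) Iyer Works resides in Cormont. Satisfied.
  (d) The claim does not concern real property. And the operative events occurred in Zefdora, not Cormont, so the proviso does not save it. Not met.
  (e) The operative events occurred in Zefdora, not Cormont. Fails.
  → At least one condition fails; no jurisdiction.

No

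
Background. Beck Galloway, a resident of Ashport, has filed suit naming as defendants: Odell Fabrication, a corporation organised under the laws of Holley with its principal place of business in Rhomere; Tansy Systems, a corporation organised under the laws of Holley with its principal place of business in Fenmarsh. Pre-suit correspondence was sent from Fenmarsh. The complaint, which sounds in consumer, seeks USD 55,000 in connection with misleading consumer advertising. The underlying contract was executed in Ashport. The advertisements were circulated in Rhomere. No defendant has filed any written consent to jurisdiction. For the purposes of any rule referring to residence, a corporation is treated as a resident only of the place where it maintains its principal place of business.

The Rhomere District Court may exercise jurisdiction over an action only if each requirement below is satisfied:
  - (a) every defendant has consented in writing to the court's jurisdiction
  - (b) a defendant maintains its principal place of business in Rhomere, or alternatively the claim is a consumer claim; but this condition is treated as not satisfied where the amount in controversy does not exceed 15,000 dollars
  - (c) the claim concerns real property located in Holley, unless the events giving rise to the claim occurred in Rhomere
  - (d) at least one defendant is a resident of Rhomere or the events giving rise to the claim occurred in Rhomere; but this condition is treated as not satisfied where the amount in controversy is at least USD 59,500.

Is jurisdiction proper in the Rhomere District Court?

The Rhomere District Court:
  (a) No such written consent has been filed. Fails.
  (b) Odell Fabrication has its principal place of business in Rhomere — that alternative is enough. And the carve-out is inapplicable — the amount in controversy is $55,000, above the $15,000 ceiling. Satisfied.
  (c) The claim does not concern real property. The proviso rescues it, though: the operative events occurred in Rhomere. Satisfied.
  (d) Odell Fabrication resides in Rhomere, so one alternative holds. The exception is not triggered, since the amount in controversy is 55,000 dollars, below the 59,500 dollars floor. Condition met.
  → At least one condition fails; no jurisdiction.

No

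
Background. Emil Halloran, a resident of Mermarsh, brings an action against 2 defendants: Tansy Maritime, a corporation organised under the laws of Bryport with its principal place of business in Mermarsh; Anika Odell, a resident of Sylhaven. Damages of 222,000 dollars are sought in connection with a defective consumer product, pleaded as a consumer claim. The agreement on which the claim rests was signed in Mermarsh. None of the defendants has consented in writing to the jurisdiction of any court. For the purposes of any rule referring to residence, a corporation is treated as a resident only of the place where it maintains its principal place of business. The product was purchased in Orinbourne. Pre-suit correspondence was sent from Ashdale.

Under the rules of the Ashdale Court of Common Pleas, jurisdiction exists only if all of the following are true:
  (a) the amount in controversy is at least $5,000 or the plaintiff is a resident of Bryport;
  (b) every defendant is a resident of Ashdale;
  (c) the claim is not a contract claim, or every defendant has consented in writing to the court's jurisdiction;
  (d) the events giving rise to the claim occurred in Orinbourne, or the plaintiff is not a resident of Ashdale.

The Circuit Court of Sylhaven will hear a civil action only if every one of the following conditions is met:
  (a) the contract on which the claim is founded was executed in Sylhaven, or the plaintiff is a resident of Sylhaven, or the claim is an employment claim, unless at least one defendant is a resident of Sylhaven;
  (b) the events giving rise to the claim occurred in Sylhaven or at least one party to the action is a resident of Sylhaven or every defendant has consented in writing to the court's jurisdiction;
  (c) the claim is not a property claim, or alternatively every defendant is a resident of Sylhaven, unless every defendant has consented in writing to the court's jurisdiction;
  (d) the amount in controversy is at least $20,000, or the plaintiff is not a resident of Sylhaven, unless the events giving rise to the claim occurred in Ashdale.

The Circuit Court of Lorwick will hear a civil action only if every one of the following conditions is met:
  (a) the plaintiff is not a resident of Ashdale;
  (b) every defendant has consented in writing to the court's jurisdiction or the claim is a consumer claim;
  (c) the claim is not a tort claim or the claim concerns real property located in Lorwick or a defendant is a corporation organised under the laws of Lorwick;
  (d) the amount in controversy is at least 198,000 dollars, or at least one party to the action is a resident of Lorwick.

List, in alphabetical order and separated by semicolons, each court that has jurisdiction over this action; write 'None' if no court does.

The Ashdale Court of Common Pleas:
  (a) The amount in controversy is $222,000, which meets the $5,000 floor, which satisfies one of the alternatives. Satisfied.
  (b) The defendants reside as follows — Tansy Maritime in Mermarsh, Anika Odell in Sylhaven — not all in Ashdale. Not met.
  (c) The claim is a consumer claim, not a contract claim, so this disjunct is met. Met.
  (d) The operative events occurred in Orinbourne, so one alternative holds. Satisfied.
  → At least one condition fails; no jurisdiction.
The Circuit Court of Sylhaven:
  (a) The contract was executed in Mermarsh, not Sylhaven; the plaintiff resides in Mermarsh, not Sylhaven; the claim is a consumer claim, not an employment claim — every alternative fails. The proviso rescues it, though: Anika Odell resides in Sylhaven. Condition met.
  (b) Anika Odell resides in Sylhaven — that alternative is enough. Satisfied.
  (c) The claim is a consumer claim, not a property claim, so this disjunct is met. Met.
  (d) The amount in controversy is USD 222,000, which meets the $20,000 floor, so one alternative holds. Condition met.
  → Every requirement is satisfied — jurisdiction.
The Circuit Court of Lorwick:
  (a) The plaintiff resides in Mermarsh, which is not Ashdale. Condition met.
  (b) The claim is a consumer claim, so this disjunct is met. Satisfied.
  (c) The claim is a consumer claim, not a tort claim, which satisfies one of the alternatives. Met.
  (d) The amount in controversy is $222,000, which meets the 198,000 dollars floor, which satisfies one of the alternatives. Met.
  → The court has jurisdiction.

the Circuit Court of Lorwick; the Circuit Court of Sylhaven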